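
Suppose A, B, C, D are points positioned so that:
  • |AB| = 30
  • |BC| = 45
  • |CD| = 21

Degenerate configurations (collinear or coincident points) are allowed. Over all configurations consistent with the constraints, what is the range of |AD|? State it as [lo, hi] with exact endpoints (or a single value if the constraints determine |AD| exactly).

|AB| ∈ {30}
|BC| ∈ {45}
|CD| ∈ {21}
|AC| ∈ [15, 75]
|BD| ∈ [24, 66]
|AD| ∈ [0, 96]

|AD| ∈ [0, 96]  (≈ [0.0000, 96.0000])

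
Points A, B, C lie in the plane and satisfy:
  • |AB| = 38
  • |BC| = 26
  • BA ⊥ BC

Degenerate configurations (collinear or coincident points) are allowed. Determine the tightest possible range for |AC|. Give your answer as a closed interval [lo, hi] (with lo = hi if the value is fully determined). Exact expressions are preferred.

|AC| = 2·√(530)  (≈ 46.0435)

|AB| ∈ {38}
|BC| ∈ {26}
|AC| ∈ {2·√(530)}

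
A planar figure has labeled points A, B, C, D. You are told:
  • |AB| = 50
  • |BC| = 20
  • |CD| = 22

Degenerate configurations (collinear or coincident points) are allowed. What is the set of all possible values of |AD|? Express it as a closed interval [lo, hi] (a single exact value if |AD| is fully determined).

|AD| ∈ [8, 92]  (≈ [8.0000, 92.0000])

|AB| ∈ {50}
|BC| ∈ {20}
|CD| ∈ {22}
|AC| ∈ [30, 70]
|BD| ∈ [2, 42]
|AD| ∈ [8, 92]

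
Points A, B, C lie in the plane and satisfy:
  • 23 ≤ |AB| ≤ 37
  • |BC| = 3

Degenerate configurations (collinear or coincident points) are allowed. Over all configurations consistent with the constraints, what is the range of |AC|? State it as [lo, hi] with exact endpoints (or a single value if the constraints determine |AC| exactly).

|AB| ∈ [23, 37]
|BC| ∈ {3}
|AC| ∈ [20, 40]

|AC| ∈ [20, 40]  (≈ [20.0000, 40.0000])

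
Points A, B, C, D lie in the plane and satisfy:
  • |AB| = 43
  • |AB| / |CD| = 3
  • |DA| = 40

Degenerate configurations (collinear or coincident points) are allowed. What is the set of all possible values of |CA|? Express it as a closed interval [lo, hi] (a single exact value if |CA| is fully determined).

|AB| ∈ {43}
|AD| ∈ {40}
|CD| ∈ {43/3}
|BD| ∈ [3, 83]
|AC| ∈ [77/3, 163/3]
|BC| ∈ [0, 292/3]

|CA| ∈ [77/3, 163/3]  (≈ [25.6667, 54.3333])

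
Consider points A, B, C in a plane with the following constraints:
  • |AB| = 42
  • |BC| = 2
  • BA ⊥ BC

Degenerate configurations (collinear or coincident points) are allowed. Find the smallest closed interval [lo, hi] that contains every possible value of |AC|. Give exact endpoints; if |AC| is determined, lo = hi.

|AB| ∈ {42}
|BC| ∈ {2}
|AC| ∈ {2·√(442)}

|AC| = 2·√(442)  (≈ 42.0476)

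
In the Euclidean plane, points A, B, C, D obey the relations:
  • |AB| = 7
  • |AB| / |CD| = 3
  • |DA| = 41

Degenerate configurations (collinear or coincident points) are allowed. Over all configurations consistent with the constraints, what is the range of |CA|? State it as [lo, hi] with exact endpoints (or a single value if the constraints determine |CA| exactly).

|AB| ∈ {7}
|AD| ∈ {41}
|CD| ∈ {7/3}
|BD| ∈ [34, 48]
|AC| ∈ [116/3, 130/3]
|BC| ∈ [95/3, 151/3]

|CA| ∈ [116/3, 130/3]  (≈ [38.6667, 43.3333])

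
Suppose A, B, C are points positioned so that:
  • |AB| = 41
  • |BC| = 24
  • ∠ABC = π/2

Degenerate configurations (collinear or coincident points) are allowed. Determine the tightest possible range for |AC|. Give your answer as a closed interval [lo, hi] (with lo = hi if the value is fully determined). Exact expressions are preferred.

|AC| = √(2257)  (≈ 47.5079)

|AB| ∈ {41}
|BC| ∈ {24}
|AC| ∈ {√(2257)}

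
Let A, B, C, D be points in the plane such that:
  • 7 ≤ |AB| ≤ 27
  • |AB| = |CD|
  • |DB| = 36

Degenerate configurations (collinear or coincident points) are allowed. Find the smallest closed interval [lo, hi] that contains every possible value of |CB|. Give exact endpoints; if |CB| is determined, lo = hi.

|CB| ∈ [9, 63]  (≈ [9.0000, 63.0000])

|AB| ∈ [7, 27]
|BD| ∈ {36}
|CD| ∈ [7, 27]
|AD| ∈ [9, 63]
|BC| ∈ [9, 63]
|AC| ∈ [0, 90]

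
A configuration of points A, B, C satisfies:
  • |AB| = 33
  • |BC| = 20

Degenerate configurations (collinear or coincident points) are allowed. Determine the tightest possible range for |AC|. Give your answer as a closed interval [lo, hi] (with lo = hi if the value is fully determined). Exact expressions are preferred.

|AB| ∈ {33}
|BC| ∈ {20}
|AC| ∈ [13, 53]

|AC| ∈ [13, 53]  (≈ [13.0000, 53.0000])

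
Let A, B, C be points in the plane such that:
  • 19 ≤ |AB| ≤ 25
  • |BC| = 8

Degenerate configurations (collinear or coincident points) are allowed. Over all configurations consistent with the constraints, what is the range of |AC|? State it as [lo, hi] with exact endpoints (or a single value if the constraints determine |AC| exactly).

|AC| ∈ [11, 33]  (≈ [11.0000, 33.0000])

|AB| ∈ [19, 25]
|BC| ∈ {8}
|AC| ∈ [11, 33]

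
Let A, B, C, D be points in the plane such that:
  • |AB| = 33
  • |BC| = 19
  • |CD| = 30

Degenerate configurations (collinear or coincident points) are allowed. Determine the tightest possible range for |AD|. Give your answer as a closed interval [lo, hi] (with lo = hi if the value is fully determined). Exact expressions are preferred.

|AB| ∈ {33}
|BC| ∈ {19}
|CD| ∈ {30}
|AC| ∈ [14, 52]
|BD| ∈ [11, 49]
|AD| ∈ [0, 82]

|AD| ∈ [0, 82]  (≈ [0.0000, 82.0000])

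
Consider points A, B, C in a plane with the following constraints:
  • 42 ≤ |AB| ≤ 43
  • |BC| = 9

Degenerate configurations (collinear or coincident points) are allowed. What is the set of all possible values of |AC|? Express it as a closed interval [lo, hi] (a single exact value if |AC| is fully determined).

|AC| ∈ [33, 52]  (≈ [33.0000, 52.0000])

|AB| ∈ [42, 43]
|BC| ∈ {9}
|AC| ∈ [33, 52]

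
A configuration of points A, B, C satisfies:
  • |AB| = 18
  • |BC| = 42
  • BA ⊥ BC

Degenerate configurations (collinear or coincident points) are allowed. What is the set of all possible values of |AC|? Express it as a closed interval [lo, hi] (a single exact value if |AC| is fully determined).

|AB| ∈ {18}
|BC| ∈ {42}
|AC| ∈ {6·√(58)}

|AC| = 6·√(58)  (≈ 45.6946)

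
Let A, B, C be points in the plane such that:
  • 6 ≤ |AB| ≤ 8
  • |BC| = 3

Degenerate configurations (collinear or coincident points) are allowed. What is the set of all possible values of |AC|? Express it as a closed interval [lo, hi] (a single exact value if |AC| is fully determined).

|AC| ∈ [3, 11]  (≈ [3.0000, 11.0000])

|AB| ∈ [6, 8]
|BC| ∈ {3}
|AC| ∈ [3, 11]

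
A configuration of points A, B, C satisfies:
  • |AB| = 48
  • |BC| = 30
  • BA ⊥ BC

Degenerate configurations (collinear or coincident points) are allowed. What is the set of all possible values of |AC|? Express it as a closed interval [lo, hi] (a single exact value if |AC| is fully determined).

|AB| ∈ {48}
|BC| ∈ {30}
|AC| ∈ {6·√(89)}

|AC| = 6·√(89)  (≈ 56.6039)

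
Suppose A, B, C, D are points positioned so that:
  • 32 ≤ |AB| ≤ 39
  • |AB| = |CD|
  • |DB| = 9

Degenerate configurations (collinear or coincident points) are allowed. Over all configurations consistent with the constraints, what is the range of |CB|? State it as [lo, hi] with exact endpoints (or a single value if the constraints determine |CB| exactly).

|AB| ∈ [32, 39]
|BD| ∈ {9}
|CD| ∈ [32, 39]
|AD| ∈ [23, 48]
|BC| ∈ [23, 48]
|AC| ∈ [0, 87]

|CB| ∈ [23, 48]  (≈ [23.0000, 48.0000])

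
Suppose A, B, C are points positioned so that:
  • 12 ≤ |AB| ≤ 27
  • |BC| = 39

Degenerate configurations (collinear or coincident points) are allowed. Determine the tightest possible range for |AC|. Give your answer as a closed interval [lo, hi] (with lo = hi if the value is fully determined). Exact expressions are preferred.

|AC| ∈ [12, 66]  (≈ [12.0000, 66.0000])

|AB| ∈ [12, 27]
|BC| ∈ {39}
|AC| ∈ [12, 66]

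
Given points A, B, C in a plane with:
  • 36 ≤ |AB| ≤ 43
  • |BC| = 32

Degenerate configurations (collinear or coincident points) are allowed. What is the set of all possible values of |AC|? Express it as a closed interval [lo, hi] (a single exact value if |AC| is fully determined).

|AC| ∈ [4, 75]  (≈ [4.0000, 75.0000])

|AB| ∈ [36, 43]
|BC| ∈ {32}
|AC| ∈ [4, 75]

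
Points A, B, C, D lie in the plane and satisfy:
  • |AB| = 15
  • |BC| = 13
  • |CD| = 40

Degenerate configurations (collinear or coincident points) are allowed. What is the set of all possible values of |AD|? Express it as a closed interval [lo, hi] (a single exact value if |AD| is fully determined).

|AB| ∈ {15}
|BC| ∈ {13}
|CD| ∈ {40}
|AC| ∈ [2, 28]
|BD| ∈ [27, 53]
|AD| ∈ [12, 68]

|AD| ∈ [12, 68]  (≈ [12.0000, 68.0000])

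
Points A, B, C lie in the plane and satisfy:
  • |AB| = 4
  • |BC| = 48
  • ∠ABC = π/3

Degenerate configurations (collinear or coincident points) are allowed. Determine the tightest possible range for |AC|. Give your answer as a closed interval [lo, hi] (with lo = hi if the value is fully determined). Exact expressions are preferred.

|AC| = 4·√(133)  (≈ 46.1303)

|AB| ∈ {4}
|BC| ∈ {48}
|AC| ∈ {4·√(133)}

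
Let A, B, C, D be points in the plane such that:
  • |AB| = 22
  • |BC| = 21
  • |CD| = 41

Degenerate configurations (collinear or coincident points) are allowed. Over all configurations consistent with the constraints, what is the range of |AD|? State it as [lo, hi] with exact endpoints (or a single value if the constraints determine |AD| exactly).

|AB| ∈ {22}
|BC| ∈ {21}
|CD| ∈ {41}
|AC| ∈ [1, 43]
|BD| ∈ [20, 62]
|AD| ∈ [0, 84]

|AD| ∈ [0, 84]  (≈ [0.0000, 84.0000])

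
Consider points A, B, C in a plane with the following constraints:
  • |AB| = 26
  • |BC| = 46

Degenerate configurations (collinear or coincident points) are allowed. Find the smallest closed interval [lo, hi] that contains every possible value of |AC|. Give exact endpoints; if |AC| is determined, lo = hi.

|AC| ∈ [20, 72]  (≈ [20.0000, 72.0000])

|AB| ∈ {26}
|BC| ∈ {46}
|AC| ∈ [20, 72]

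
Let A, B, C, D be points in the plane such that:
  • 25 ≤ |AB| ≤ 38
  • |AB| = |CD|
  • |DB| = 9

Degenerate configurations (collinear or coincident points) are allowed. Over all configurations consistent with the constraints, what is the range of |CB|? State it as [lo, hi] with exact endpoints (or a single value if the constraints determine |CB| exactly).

|AB| ∈ [25, 38]
|BD| ∈ {9}
|CD| ∈ [25, 38]
|AD| ∈ [16, 47]
|BC| ∈ [16, 47]
|AC| ∈ [0, 85]

|CB| ∈ [16, 47]  (≈ [16.0000, 47.0000])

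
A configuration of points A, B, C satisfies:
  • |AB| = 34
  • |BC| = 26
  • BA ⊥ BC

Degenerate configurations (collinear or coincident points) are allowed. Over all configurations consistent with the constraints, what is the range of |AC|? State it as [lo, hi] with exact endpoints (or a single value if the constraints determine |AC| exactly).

|AC| = 2·√(458)  (≈ 42.8019)

|AB| ∈ {34}
|BC| ∈ {26}
|AC| ∈ {2·√(458)}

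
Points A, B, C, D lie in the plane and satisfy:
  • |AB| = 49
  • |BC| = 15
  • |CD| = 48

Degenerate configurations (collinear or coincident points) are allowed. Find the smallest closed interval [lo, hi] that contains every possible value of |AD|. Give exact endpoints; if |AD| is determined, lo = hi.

|AD| ∈ [0, 112]  (≈ [0.0000, 112.0000])

|AB| ∈ {49}
|BC| ∈ {15}
|CD| ∈ {48}
|AC| ∈ [34, 64]
|BD| ∈ [33, 63]
|AD| ∈ [0, 112]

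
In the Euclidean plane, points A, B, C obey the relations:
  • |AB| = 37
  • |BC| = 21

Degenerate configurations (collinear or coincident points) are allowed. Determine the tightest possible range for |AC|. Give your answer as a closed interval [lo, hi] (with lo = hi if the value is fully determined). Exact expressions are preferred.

|AC| ∈ [16, 58]  (≈ [16.0000, 58.0000])

|AB| ∈ {37}
|BC| ∈ {21}
|AC| ∈ [16, 58]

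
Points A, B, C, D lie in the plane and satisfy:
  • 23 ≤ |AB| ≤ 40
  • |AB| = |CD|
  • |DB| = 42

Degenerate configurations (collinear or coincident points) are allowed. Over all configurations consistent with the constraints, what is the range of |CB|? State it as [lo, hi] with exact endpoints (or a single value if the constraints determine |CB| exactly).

|AB| ∈ [23, 40]
|BD| ∈ {42}
|CD| ∈ [23, 40]
|AD| ∈ [2, 82]
|BC| ∈ [2, 82]
|AC| ∈ [0, 122]

|CB| ∈ [2, 82]  (≈ [2.0000, 82.0000])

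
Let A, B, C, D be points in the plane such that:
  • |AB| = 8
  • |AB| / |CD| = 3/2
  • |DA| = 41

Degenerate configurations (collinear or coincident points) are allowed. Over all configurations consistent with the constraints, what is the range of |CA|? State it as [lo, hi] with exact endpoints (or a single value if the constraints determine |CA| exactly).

|CA| ∈ [107/3, 139/3]  (≈ [35.6667, 46.3333])

|AB| ∈ {8}
|AD| ∈ {41}
|CD| ∈ {16/3}
|BD| ∈ [33, 49]
|AC| ∈ [107/3, 139/3]
|BC| ∈ [83/3, 163/3]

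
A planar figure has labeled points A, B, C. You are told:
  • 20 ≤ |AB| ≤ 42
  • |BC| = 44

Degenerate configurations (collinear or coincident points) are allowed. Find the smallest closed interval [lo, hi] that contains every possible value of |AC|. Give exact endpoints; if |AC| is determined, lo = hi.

|AB| ∈ [20, 42]
|BC| ∈ {44}
|AC| ∈ [2, 86]

|AC| ∈ [2, 86]  (≈ [2.0000, 86.0000])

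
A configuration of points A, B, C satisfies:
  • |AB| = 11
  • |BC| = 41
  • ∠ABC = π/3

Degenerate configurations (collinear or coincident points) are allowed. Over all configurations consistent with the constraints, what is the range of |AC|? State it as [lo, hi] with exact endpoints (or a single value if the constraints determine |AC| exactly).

|AC| = √(1351)  (≈ 36.7560)

|AB| ∈ {11}
|BC| ∈ {41}
|AC| ∈ {√(1351)}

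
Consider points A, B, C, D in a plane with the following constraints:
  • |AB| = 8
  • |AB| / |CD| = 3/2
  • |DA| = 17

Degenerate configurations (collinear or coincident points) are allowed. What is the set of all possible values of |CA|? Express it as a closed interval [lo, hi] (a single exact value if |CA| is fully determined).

|AB| ∈ {8}
|AD| ∈ {17}
|CD| ∈ {16/3}
|BD| ∈ [9, 25]
|AC| ∈ [35/3, 67/3]
|BC| ∈ [11/3, 91/3]

|CA| ∈ [35/3, 67/3]  (≈ [11.6667, 22.3333])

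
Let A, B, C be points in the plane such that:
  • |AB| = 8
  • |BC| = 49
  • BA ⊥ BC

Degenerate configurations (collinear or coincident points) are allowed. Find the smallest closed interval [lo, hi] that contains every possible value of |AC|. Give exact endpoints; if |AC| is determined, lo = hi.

|AC| = √(2465)  (≈ 49.6488)

|AB| ∈ {8}
|BC| ∈ {49}
|AC| ∈ {√(2465)}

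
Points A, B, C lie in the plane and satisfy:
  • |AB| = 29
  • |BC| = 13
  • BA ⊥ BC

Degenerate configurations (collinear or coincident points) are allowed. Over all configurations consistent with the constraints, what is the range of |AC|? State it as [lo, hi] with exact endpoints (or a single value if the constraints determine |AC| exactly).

|AC| = √(1010)  (≈ 31.7805)

|AB| ∈ {29}
|BC| ∈ {13}
|AC| ∈ {√(1010)}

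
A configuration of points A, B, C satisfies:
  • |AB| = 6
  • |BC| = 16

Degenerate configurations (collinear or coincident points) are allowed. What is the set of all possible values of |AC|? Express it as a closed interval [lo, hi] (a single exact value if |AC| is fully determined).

|AC| ∈ [10, 22]  (≈ [10.0000, 22.0000])

|AB| ∈ {6}
|BC| ∈ {16}
|AC| ∈ [10, 22]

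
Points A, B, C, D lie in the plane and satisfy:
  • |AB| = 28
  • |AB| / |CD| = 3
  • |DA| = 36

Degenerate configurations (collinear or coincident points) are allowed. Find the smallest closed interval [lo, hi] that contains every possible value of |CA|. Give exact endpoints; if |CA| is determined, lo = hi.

|CA| ∈ [80/3, 136/3]  (≈ [26.6667, 45.3333])

|AB| ∈ {28}
|AD| ∈ {36}
|CD| ∈ {28/3}
|BD| ∈ [8, 64]
|AC| ∈ [80/3, 136/3]
|BC| ∈ [0, 220/3]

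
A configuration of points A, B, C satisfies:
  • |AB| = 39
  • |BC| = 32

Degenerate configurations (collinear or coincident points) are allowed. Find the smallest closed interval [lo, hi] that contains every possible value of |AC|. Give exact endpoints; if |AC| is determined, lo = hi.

|AB| ∈ {39}
|BC| ∈ {32}
|AC| ∈ [7, 71]

|AC| ∈ [7, 71]  (≈ [7.0000, 71.0000])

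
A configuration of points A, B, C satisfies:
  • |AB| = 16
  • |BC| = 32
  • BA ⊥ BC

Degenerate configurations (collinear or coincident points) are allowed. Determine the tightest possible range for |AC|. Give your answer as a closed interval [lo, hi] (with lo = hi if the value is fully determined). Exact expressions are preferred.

|AB| ∈ {16}
|BC| ∈ {32}
|AC| ∈ {16·√(5)}

|AC| = 16·√(5)  (≈ 35.7771)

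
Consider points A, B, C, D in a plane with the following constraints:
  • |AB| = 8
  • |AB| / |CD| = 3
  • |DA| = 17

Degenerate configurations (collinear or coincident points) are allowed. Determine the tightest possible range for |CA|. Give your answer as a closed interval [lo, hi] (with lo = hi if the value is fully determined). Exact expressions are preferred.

|AB| ∈ {8}
|AD| ∈ {17}
|CD| ∈ {8/3}
|BD| ∈ [9, 25]
|AC| ∈ [43/3, 59/3]
|BC| ∈ [19/3, 83/3]

|CA| ∈ [43/3, 59/3]  (≈ [14.3333, 19.6667])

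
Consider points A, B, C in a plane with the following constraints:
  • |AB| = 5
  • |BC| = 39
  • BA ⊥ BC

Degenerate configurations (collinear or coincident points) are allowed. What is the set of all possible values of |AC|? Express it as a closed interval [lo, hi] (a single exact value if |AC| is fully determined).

|AC| = √(1546)  (≈ 39.3192)

|AB| ∈ {5}
|BC| ∈ {39}
|AC| ∈ {√(1546)}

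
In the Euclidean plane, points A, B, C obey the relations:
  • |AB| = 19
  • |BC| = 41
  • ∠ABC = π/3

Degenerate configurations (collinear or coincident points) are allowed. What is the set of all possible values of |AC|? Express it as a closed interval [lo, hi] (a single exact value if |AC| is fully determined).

|AB| ∈ {19}
|BC| ∈ {41}
|AC| ∈ {√(1263)}

|AC| = √(1263)  (≈ 35.5387)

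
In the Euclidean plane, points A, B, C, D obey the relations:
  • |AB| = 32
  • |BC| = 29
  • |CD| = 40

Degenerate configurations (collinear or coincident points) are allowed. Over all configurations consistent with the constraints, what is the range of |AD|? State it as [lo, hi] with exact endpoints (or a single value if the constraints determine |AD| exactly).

|AD| ∈ [0, 101]  (≈ [0.0000, 101.0000])

|AB| ∈ {32}
|BC| ∈ {29}
|CD| ∈ {40}
|AC| ∈ [3, 61]
|BD| ∈ [11, 69]
|AD| ∈ [0, 101]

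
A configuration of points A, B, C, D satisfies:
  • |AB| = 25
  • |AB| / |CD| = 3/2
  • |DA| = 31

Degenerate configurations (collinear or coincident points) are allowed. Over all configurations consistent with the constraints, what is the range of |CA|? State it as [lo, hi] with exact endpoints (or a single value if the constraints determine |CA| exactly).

|AB| ∈ {25}
|AD| ∈ {31}
|CD| ∈ {50/3}
|BD| ∈ [6, 56]
|AC| ∈ [43/3, 143/3]
|BC| ∈ [0, 218/3]

|CA| ∈ [43/3, 143/3]  (≈ [14.3333, 47.6667])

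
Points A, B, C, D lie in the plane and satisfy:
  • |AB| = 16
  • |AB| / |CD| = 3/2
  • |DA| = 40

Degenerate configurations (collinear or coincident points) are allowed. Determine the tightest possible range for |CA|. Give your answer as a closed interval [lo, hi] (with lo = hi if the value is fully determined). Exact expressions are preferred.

|CA| ∈ [88/3, 152/3]  (≈ [29.3333, 50.6667])

|AB| ∈ {16}
|AD| ∈ {40}
|CD| ∈ {32/3}
|BD| ∈ [24, 56]
|AC| ∈ [88/3, 152/3]
|BC| ∈ [40/3, 200/3]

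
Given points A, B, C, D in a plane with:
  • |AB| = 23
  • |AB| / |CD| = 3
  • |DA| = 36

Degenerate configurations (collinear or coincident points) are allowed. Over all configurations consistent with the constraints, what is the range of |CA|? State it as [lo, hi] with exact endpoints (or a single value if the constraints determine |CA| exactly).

|CA| ∈ [85/3, 131/3]  (≈ [28.3333, 43.6667])

|AB| ∈ {23}
|AD| ∈ {36}
|CD| ∈ {23/3}
|BD| ∈ [13, 59]
|AC| ∈ [85/3, 131/3]
|BC| ∈ [16/3, 200/3]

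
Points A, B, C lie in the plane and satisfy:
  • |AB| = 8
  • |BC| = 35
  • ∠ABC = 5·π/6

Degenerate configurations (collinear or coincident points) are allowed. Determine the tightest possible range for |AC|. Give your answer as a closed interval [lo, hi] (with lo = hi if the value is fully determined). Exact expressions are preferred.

|AB| ∈ {8}
|BC| ∈ {35}
|AC| ∈ {√(280·√(3) + 1289)}

|AC| = √(280·√(3) + 1289)  (≈ 42.1186)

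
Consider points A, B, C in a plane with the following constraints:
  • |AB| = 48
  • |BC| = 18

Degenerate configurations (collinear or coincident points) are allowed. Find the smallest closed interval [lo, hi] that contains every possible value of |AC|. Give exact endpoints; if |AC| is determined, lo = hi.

|AB| ∈ {48}
|BC| ∈ {18}
|AC| ∈ [30, 66]

|AC| ∈ [30, 66]  (≈ [30.0000, 66.0000])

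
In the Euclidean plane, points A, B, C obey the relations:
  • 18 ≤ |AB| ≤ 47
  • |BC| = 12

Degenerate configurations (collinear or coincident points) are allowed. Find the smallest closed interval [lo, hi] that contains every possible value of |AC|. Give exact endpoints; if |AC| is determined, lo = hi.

|AC| ∈ [6, 59]  (≈ [6.0000, 59.0000])

|AB| ∈ [18, 47]
|BC| ∈ {12}
|AC| ∈ [6, 59]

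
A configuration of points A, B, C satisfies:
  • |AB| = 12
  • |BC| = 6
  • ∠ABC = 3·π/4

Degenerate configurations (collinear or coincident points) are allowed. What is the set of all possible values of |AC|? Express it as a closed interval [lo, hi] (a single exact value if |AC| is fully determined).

|AC| = 6·√(2·√(2) + 5)  (≈ 16.7876)

|AB| ∈ {12}
|BC| ∈ {6}
|AC| ∈ {6·√(2·√(2) + 5)}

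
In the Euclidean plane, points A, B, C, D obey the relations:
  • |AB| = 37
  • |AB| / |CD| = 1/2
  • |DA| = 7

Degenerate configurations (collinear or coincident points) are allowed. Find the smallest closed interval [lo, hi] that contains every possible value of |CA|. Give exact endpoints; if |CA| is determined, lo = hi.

|AB| ∈ {37}
|AD| ∈ {7}
|CD| ∈ {74}
|BD| ∈ [30, 44]
|AC| ∈ [67, 81]
|BC| ∈ [30, 118]

|CA| ∈ [67, 81]  (≈ [67.0000, 81.0000])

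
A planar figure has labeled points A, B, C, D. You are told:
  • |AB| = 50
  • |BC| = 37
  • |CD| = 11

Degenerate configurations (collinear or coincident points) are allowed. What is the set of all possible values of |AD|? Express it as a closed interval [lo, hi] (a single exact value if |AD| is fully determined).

|AD| ∈ [2, 98]  (≈ [2.0000, 98.0000])

|AB| ∈ {50}
|BC| ∈ {37}
|CD| ∈ {11}
|AC| ∈ [13, 87]
|BD| ∈ [26, 48]
|AD| ∈ [2, 98]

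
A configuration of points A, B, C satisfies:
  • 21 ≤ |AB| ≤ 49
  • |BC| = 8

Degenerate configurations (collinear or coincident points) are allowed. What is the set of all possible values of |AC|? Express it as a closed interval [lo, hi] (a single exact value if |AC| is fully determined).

|AB| ∈ [21, 49]
|BC| ∈ {8}
|AC| ∈ [13, 57]

|AC| ∈ [13, 57]  (≈ [13.0000, 57.0000])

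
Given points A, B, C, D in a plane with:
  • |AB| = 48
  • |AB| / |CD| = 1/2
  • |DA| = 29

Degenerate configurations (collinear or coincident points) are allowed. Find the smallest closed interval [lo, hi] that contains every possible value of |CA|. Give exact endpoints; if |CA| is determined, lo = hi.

|CA| ∈ [67, 125]  (≈ [67.0000, 125.0000])

|AB| ∈ {48}
|AD| ∈ {29}
|CD| ∈ {96}
|BD| ∈ [19, 77]
|AC| ∈ [67, 125]
|BC| ∈ [19, 173]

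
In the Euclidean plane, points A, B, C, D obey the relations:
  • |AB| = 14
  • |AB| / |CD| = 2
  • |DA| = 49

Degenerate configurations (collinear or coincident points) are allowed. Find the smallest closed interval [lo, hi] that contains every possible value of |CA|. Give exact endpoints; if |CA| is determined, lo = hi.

|CA| ∈ [42, 56]  (≈ [42.0000, 56.0000])

|AB| ∈ {14}
|AD| ∈ {49}
|CD| ∈ {7}
|BD| ∈ [35, 63]
|AC| ∈ [42, 56]
|BC| ∈ [28, 70]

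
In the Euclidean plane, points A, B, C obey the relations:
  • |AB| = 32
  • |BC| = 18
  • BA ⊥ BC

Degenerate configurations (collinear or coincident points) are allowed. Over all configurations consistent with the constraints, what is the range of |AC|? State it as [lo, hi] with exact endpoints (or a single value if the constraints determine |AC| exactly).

|AB| ∈ {32}
|BC| ∈ {18}
|AC| ∈ {2·√(337)}

|AC| = 2·√(337)  (≈ 36.7151)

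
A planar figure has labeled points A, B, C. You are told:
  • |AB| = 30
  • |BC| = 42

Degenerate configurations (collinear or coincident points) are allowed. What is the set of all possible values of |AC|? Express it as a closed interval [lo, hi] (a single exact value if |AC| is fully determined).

|AC| ∈ [12, 72]  (≈ [12.0000, 72.0000])

|AB| ∈ {30}
|BC| ∈ {42}
|AC| ∈ [12, 72]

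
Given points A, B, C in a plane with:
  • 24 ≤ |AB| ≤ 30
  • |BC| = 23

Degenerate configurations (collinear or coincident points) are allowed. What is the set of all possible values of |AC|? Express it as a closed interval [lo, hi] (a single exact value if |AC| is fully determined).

|AC| ∈ [1, 53]  (≈ [1.0000, 53.0000])

|AB| ∈ [24, 30]
|BC| ∈ {23}
|AC| ∈ [1, 53]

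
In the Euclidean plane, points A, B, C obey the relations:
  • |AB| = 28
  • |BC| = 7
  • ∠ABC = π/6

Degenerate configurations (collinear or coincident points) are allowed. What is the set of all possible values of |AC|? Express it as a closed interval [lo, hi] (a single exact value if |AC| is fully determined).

|AC| = 7·√(17 - 4·√(3))  (≈ 22.2153)

|AB| ∈ {28}
|BC| ∈ {7}
|AC| ∈ {7·√(17 - 4·√(3))}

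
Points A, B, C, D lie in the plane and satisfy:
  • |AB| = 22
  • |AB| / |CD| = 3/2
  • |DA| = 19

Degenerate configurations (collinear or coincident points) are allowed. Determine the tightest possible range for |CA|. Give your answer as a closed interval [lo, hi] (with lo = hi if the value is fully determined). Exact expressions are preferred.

|CA| ∈ [13/3, 101/3]  (≈ [4.3333, 33.6667])

|AB| ∈ {22}
|AD| ∈ {19}
|CD| ∈ {44/3}
|BD| ∈ [3, 41]
|AC| ∈ [13/3, 101/3]
|BC| ∈ [0, 167/3]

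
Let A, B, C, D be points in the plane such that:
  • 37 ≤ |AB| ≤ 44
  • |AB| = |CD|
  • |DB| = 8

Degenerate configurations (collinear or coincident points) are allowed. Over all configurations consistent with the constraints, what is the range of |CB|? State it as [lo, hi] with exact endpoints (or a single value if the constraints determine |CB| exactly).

|CB| ∈ [29, 52]  (≈ [29.0000, 52.0000])

|AB| ∈ [37, 44]
|BD| ∈ {8}
|CD| ∈ [37, 44]
|AD| ∈ [29, 52]
|BC| ∈ [29, 52]
|AC| ∈ [0, 96]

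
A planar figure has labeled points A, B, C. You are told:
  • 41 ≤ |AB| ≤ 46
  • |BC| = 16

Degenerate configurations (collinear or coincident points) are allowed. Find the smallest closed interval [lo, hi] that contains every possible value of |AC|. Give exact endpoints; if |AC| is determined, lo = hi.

|AC| ∈ [25, 62]  (≈ [25.0000, 62.0000])

|AB| ∈ [41, 46]
|BC| ∈ {16}
|AC| ∈ [25, 62]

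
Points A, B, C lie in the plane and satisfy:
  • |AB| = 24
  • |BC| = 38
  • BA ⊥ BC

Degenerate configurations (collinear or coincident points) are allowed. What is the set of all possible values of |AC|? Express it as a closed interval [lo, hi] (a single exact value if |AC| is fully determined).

|AB| ∈ {24}
|BC| ∈ {38}
|AC| ∈ {2·√(505)}

|AC| = 2·√(505)  (≈ 44.9444)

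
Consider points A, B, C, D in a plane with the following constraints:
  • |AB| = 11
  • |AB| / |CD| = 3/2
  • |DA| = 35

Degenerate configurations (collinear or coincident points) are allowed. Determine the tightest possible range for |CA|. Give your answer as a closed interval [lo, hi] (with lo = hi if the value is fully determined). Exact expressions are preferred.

|AB| ∈ {11}
|AD| ∈ {35}
|CD| ∈ {22/3}
|BD| ∈ [24, 46]
|AC| ∈ [83/3, 127/3]
|BC| ∈ [50/3, 160/3]

|CA| ∈ [83/3, 127/3]  (≈ [27.6667, 42.3333])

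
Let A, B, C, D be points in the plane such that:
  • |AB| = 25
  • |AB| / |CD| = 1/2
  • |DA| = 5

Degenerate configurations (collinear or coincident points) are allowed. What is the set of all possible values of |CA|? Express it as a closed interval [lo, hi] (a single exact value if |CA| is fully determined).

|AB| ∈ {25}
|AD| ∈ {5}
|CD| ∈ {50}
|BD| ∈ [20, 30]
|AC| ∈ [45, 55]
|BC| ∈ [20, 80]

|CA| ∈ [45, 55]  (≈ [45.0000, 55.0000])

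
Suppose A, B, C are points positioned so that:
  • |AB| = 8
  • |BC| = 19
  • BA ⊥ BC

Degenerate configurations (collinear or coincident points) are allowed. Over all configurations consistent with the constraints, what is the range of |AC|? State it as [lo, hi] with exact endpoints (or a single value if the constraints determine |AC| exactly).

|AB| ∈ {8}
|BC| ∈ {19}
|AC| ∈ {5·√(17)}

|AC| = 5·√(17)  (≈ 20.6155)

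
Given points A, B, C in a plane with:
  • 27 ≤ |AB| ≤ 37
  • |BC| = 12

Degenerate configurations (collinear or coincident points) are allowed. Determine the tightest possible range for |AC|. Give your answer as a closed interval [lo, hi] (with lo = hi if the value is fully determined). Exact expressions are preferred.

|AC| ∈ [15, 49]  (≈ [15.0000, 49.0000])

|AB| ∈ [27, 37]
|BC| ∈ {12}
|AC| ∈ [15, 49]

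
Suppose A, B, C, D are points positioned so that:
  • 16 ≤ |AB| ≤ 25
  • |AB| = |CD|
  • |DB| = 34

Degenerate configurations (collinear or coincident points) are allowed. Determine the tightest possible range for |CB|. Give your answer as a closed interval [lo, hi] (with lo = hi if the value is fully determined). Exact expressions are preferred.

|CB| ∈ [9, 59]  (≈ [9.0000, 59.0000])

|AB| ∈ [16, 25]
|BD| ∈ {34}
|CD| ∈ [16, 25]
|AD| ∈ [9, 59]
|BC| ∈ [9, 59]
|AC| ∈ [0, 84]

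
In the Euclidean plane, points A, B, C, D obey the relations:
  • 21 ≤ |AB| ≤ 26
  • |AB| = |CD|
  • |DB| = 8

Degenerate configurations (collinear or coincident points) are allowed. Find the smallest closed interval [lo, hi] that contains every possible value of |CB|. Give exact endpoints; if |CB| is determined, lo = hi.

|CB| ∈ [13, 34]  (≈ [13.0000, 34.0000])

|AB| ∈ [21, 26]
|BD| ∈ {8}
|CD| ∈ [21, 26]
|AD| ∈ [13, 34]
|BC| ∈ [13, 34]
|AC| ∈ [0, 60]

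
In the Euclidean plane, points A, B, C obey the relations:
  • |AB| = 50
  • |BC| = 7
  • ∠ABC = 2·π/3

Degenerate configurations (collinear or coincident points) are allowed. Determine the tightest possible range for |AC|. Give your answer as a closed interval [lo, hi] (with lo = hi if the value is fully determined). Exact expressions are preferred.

|AC| = √(2899)  (≈ 53.8424)

|AB| ∈ {50}
|BC| ∈ {7}
|AC| ∈ {√(2899)}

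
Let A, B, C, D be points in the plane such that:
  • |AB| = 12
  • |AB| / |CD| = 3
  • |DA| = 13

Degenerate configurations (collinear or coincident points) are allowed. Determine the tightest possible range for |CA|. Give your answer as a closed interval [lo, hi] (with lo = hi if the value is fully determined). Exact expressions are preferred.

|CA| ∈ [9, 17]  (≈ [9.0000, 17.0000])

|AB| ∈ {12}
|AD| ∈ {13}
|CD| ∈ {4}
|BD| ∈ [1, 25]
|AC| ∈ [9, 17]
|BC| ∈ [0, 29]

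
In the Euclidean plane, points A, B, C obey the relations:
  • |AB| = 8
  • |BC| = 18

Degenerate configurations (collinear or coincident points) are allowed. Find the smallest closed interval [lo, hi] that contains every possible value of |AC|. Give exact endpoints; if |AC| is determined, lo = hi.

|AC| ∈ [10, 26]  (≈ [10.0000, 26.0000])

|AB| ∈ {8}
|BC| ∈ {18}
|AC| ∈ [10, 26]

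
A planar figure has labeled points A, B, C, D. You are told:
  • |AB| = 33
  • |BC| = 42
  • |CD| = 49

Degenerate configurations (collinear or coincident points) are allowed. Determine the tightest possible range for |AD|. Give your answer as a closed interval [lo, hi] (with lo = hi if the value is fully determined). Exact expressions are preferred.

|AD| ∈ [0, 124]  (≈ [0.0000, 124.0000])

|AB| ∈ {33}
|BC| ∈ {42}
|CD| ∈ {49}
|AC| ∈ [9, 75]
|BD| ∈ [7, 91]
|AD| ∈ [0, 124]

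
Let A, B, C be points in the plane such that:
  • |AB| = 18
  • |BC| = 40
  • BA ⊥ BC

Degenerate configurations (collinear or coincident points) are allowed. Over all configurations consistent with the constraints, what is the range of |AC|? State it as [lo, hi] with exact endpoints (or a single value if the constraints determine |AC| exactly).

|AC| = 2·√(481)  (≈ 43.8634)

|AB| ∈ {18}
|BC| ∈ {40}
|AC| ∈ {2·√(481)}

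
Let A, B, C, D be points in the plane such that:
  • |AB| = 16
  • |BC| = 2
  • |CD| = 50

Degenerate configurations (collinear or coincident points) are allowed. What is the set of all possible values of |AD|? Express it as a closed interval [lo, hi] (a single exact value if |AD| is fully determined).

|AD| ∈ [32, 68]  (≈ [32.0000, 68.0000])

|AB| ∈ {16}
|BC| ∈ {2}
|CD| ∈ {50}
|AC| ∈ [14, 18]
|BD| ∈ [48, 52]
|AD| ∈ [32, 68]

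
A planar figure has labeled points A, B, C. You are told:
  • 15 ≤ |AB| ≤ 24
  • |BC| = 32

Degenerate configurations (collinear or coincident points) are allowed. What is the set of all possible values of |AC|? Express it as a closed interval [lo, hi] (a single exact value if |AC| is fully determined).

|AB| ∈ [15, 24]
|BC| ∈ {32}
|AC| ∈ [8, 56]

|AC| ∈ [8, 56]  (≈ [8.0000, 56.0000])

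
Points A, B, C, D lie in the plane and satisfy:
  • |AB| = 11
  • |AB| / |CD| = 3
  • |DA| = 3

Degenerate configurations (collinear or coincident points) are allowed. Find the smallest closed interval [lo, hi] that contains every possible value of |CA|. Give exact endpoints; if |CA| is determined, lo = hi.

|CA| ∈ [2/3, 20/3]  (≈ [0.6667, 6.6667])

|AB| ∈ {11}
|AD| ∈ {3}
|CD| ∈ {11/3}
|BD| ∈ [8, 14]
|AC| ∈ [2/3, 20/3]
|BC| ∈ [13/3, 53/3]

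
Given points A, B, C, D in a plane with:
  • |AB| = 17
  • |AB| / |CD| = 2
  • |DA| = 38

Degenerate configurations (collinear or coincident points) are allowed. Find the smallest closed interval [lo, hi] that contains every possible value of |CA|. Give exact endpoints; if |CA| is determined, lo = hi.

|AB| ∈ {17}
|AD| ∈ {38}
|CD| ∈ {17/2}
|BD| ∈ [21, 55]
|AC| ∈ [59/2, 93/2]
|BC| ∈ [25/2, 127/2]

|CA| ∈ [59/2, 93/2]  (≈ [29.5000, 46.5000])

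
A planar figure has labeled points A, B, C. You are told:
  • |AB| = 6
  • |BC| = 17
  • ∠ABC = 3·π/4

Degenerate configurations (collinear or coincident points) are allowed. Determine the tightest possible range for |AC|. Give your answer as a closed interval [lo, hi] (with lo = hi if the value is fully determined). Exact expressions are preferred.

|AC| = √(102·√(2) + 325)  (≈ 21.6622)

|AB| ∈ {6}
|BC| ∈ {17}
|AC| ∈ {√(102·√(2) + 325)}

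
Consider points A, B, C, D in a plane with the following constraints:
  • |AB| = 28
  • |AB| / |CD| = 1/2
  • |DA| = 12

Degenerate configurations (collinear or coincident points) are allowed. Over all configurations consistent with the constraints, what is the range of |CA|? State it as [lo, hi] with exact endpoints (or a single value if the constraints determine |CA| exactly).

|CA| ∈ [44, 68]  (≈ [44.0000, 68.0000])

|AB| ∈ {28}
|AD| ∈ {12}
|CD| ∈ {56}
|BD| ∈ [16, 40]
|AC| ∈ [44, 68]
|BC| ∈ [16, 96]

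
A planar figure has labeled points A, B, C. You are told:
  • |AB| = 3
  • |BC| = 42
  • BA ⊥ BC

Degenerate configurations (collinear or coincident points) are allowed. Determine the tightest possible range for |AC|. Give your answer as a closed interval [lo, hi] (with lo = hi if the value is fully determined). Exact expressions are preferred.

|AC| = 3·√(197)  (≈ 42.1070)

|AB| ∈ {3}
|BC| ∈ {42}
|AC| ∈ {3·√(197)}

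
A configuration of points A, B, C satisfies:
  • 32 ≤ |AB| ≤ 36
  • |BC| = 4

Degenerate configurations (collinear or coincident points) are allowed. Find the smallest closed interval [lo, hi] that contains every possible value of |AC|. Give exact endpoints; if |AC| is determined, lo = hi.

|AC| ∈ [28, 40]  (≈ [28.0000, 40.0000])

|AB| ∈ [32, 36]
|BC| ∈ {4}
|AC| ∈ [28, 40]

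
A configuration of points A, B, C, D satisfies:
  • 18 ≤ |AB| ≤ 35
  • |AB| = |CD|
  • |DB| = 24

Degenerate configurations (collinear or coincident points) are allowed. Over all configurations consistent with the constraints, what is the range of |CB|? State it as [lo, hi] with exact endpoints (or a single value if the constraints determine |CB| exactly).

|AB| ∈ [18, 35]
|BD| ∈ {24}
|CD| ∈ [18, 35]
|AD| ∈ [0, 59]
|BC| ∈ [0, 59]
|AC| ∈ [0, 94]

|CB| ∈ [0, 59]  (≈ [0.0000, 59.0000])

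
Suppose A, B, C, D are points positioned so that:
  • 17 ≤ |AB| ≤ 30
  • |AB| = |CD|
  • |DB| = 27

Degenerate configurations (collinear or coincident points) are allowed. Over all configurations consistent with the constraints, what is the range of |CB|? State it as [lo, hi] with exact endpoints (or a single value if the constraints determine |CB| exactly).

|AB| ∈ [17, 30]
|BD| ∈ {27}
|CD| ∈ [17, 30]
|AD| ∈ [0, 57]
|BC| ∈ [0, 57]
|AC| ∈ [0, 87]

|CB| ∈ [0, 57]  (≈ [0.0000, 57.0000])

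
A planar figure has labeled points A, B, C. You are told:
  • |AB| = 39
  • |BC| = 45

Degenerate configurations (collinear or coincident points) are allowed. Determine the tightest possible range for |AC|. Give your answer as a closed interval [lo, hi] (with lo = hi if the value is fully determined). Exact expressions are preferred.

|AC| ∈ [6, 84]  (≈ [6.0000, 84.0000])

|AB| ∈ {39}
|BC| ∈ {45}
|AC| ∈ [6, 84]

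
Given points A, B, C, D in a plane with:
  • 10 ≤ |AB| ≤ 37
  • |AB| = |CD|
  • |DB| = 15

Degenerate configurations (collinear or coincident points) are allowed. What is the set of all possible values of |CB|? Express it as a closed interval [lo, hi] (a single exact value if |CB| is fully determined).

|CB| ∈ [0, 52]  (≈ [0.0000, 52.0000])

|AB| ∈ [10, 37]
|BD| ∈ {15}
|CD| ∈ [10, 37]
|AD| ∈ [0, 52]
|BC| ∈ [0, 52]
|AC| ∈ [0, 89]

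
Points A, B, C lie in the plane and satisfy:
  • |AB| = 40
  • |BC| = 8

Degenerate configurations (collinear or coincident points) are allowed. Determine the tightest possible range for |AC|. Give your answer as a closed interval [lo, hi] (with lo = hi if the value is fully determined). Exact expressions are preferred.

|AC| ∈ [32, 48]  (≈ [32.0000, 48.0000])

|AB| ∈ {40}
|BC| ∈ {8}
|AC| ∈ [32, 48]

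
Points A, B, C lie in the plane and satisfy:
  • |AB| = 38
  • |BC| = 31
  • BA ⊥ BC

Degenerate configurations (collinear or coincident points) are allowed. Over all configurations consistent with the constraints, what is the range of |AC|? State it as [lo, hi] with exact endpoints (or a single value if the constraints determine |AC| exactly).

|AC| = √(2405)  (≈ 49.0408)

|AB| ∈ {38}
|BC| ∈ {31}
|AC| ∈ {√(2405)}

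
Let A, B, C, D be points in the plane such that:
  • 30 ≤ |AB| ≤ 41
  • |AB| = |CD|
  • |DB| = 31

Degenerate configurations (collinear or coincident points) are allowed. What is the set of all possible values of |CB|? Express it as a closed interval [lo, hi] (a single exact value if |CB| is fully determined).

|CB| ∈ [0, 72]  (≈ [0.0000, 72.0000])

|AB| ∈ [30, 41]
|BD| ∈ {31}
|CD| ∈ [30, 41]
|AD| ∈ [0, 72]
|BC| ∈ [0, 72]
|AC| ∈ [0, 113]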